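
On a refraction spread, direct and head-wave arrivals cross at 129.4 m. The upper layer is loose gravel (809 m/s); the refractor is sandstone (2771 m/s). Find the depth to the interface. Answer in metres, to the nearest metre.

48 m

h = (x_cross/2)·√((V₂−V₁)/(V₂+V₁)).
(V₂−V₁)/(V₂+V₁) = (2771−809)/(2771+809) = 0.5480; √ = 0.7403.
h = (129.4/2)·0.7403 = 47.90 m.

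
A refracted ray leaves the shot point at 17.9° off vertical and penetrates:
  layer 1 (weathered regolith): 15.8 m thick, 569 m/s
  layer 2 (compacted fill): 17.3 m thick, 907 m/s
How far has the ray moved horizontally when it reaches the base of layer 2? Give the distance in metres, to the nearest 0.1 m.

14.8 m

p = sin θ₁/V₁ = sin 17.9°/569 = 5.4017e-04 s/m is conserved through the stack.
Layer 1: θ = 17.90°; offset = 15.8·tan 17.90° = 5.103 m.
Layer 2: sin θ = p·907 = 0.4899 → θ = 29.34°; offset = 17.3·tan 29.34° = 9.723 m.
Σ offsets = 14.826 m.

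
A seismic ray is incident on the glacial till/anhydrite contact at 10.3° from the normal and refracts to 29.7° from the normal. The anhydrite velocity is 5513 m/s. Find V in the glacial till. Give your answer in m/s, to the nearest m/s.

Snell's law: sin 10.3°/V₁ = sin 29.7°/V₂.
V₁ = V₂·sin 10.3°/sin 29.7° = 5513 × 0.3609 = 1989.54 m/s.

1990 m/s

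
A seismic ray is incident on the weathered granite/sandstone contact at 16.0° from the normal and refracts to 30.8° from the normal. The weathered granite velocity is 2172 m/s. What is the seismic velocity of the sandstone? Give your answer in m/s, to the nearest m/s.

4035 m/s

Snell's law: sin 16.0°/V₁ = sin 30.8°/V₂.
V₂ = V₁·sin 30.8°/sin 16.0° = 2172 × 1.8577 = 4034.86 m/s.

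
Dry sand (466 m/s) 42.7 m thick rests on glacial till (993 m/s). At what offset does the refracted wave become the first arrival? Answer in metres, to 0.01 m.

θ_c = arcsin(466/993) = 27.99°, so cos θ_c = 0.8830 and tᵢ = 2h cos θ_c/V₁ = 0.1618 s.
At crossover x/V₁ = x/V₂ + tᵢ ⇒ x = tᵢ/(1/V₁ − 1/V₂) = 0.16183/(2.1459e-03 − 1.0070e-03) = 142.10 m.

142.10 m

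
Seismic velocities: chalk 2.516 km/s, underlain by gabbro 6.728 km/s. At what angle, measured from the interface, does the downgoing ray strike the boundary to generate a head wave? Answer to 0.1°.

68.0°

Critical incidence: sin θ_c = V₁/V₂ = 2.516/6.728 = 0.3740.
θ_c = arcsin 0.3740 = 21.96°.
Measured from the interface: 90° − 21.96° = 68.04°.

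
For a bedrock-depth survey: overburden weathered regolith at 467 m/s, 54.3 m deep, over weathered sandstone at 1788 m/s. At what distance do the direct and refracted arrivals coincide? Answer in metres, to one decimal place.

141.9 m

θ_c = arcsin(467/1788) = 15.14°, so cos θ_c = 0.9653 and tᵢ = 2h cos θ_c/V₁ = 0.2245 s.
At crossover x/V₁ = x/V₂ + tᵢ ⇒ x = tᵢ/(1/V₁ − 1/V₂) = 0.22448/(2.1413e-03 − 5.5928e-04) = 141.89 m.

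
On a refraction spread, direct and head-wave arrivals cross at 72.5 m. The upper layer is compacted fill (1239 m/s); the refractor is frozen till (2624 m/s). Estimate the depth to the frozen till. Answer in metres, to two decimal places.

21.71 m

x_cross = 2h·√((V₂+V₁)/(V₂−V₁)) → h = x_cross / (2·√((V₂+V₁)/(V₂−V₁))).
√((V₂+V₁)/(V₂−V₁)) = √((2624+1239)/(2624−1239)) = 1.6701.
h = 72.5 / (2·1.6701) = 21.71 m.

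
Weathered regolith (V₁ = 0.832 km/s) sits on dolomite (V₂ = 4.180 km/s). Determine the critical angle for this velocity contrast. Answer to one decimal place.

At critical incidence the refracted ray runs along the interface (θ₂ = 90°), so sin θ_c = V₁/V₂.
θ_c = arcsin(0.832/4.180) = arcsin 0.1990 = 11.48°.

11.5°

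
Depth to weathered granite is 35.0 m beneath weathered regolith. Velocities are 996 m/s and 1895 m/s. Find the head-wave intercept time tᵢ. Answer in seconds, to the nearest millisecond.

0.060 s

tᵢ = 2h·√(V₂²−V₁²)/(V₁V₂).
√(V₂²−V₁²) = √(1895²−996²) = 1612.1 m/s.
tᵢ = 2·35.0·1612.1/(996·1895) = 0.05979 s.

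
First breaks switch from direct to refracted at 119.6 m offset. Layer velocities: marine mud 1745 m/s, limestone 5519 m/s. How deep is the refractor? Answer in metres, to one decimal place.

43.1 m

h = (x_cross/2)·√((V₂−V₁)/(V₂+V₁)).
(V₂−V₁)/(V₂+V₁) = (5519−1745)/(5519+1745) = 0.5195; √ = 0.7208.
h = (119.6/2)·0.7208 = 43.10 m.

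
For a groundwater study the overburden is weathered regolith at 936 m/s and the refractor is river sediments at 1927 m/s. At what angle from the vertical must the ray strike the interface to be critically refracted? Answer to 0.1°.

Critical incidence: sin θ_c = V₁/V₂ = 936/1927 = 0.4857.
θ_c = arcsin 0.4857 = 29.06°.

29.1°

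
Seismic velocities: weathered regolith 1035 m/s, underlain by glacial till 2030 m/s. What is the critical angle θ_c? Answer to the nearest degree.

At critical incidence the refracted ray runs along the interface (θ₂ = 90°), so sin θ_c = V₁/V₂.
θ_c = arcsin(1035/2030) = arcsin 0.5099 = 30.65°.

31°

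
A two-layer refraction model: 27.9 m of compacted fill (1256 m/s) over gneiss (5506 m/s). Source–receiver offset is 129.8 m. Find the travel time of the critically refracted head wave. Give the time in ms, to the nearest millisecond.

67 ms

θ_c = arcsin(V₁/V₂) = arcsin(1256/5506) = 13.19°, cos θ_c = 0.9736.
Intercept time tᵢ = 2h cos θ_c / V₁ = 2·27.9·0.9736/1256 = 0.04326 s.
t = x/V₂ + tᵢ = 129.8/5506 + 0.04326 = 0.06683 s.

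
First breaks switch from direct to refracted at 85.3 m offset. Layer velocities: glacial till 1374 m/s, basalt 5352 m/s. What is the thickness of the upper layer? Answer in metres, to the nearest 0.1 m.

32.8 m

x_cross = 2h·√((V₂+V₁)/(V₂−V₁)) → h = x_cross / (2·√((V₂+V₁)/(V₂−V₁))).
√((V₂+V₁)/(V₂−V₁)) = √((5352+1374)/(5352−1374)) = 1.3003.
h = 85.3 / (2·1.3003) = 32.80 m.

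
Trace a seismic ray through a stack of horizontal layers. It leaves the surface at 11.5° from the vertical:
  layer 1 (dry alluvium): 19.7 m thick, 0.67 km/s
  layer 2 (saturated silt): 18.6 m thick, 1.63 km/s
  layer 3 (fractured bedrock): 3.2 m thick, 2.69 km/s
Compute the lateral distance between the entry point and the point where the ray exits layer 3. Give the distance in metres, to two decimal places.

Apply Snell's law at each interface; in layer i the horizontal offset is hᵢ·tan θᵢ.
Layer 1: θ = 11.50°; offset = 19.7·tan 11.50° = 4.0080 m.
Layer 2: sin θ = 1.63·sin 11.5°/0.67 = 0.4850, θ = 29.01°; offset = 18.6·tan 29.01° = 10.3163 m.
Layer 3: sin θ = 2.69·sin 11.5°/0.67 = 0.8004, θ = 53.17°; offset = 3.2·tan 53.17° = 4.2733 m.
Σ offsets = 18.5976 m.

18.60 m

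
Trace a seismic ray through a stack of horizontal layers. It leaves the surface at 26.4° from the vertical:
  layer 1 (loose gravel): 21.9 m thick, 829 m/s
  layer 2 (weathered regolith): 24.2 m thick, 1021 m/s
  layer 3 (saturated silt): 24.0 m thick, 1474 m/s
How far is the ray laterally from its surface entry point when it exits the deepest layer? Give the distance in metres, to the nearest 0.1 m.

Apply Snell's law at each interface; in layer i the horizontal offset is hᵢ·tan θᵢ.
Layer 1: θ = 26.40°; offset = 21.9·tan 26.40° = 10.871 m.
Layer 2: sin θ = 1021·sin 26.4°/829 = 0.5476, θ = 33.20°; offset = 24.2·tan 33.20° = 15.838 m.
Layer 3: sin θ = 1474·sin 26.4°/829 = 0.7906, θ = 52.24°; offset = 24.0·tan 52.24° = 30.985 m.
Summing the layer offsets gives 57.695 m.

57.7 m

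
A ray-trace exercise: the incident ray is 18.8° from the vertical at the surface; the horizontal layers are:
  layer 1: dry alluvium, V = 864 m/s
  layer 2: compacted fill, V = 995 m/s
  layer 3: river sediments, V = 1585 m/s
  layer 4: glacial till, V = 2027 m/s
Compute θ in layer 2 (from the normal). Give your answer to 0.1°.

21.8°

Snell's law across each interface conserves sin θ / V, so sin θ_2 = V_2·sin θ₁/V₁.
sin θ_2 = 995 × sin 18.8° / 864 = 0.3711.
θ_2 = arcsin 0.3711 = 21.79°.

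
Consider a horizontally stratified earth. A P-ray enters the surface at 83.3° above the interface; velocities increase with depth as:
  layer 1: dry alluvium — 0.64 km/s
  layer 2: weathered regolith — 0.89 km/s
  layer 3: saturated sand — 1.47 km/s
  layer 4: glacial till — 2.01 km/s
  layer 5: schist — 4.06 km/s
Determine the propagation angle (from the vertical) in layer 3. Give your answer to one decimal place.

15.5°

From the normal: θ₁ = 90° − 83.3° = 6.7°.
Ray parameter p = sin 6.7° / 0.64 = 1.8230e-01 s/km.
sin θ_3 = p·V_3 = 1.8230e-01 × 1.47 = 0.2680.
θ_3 = arcsin 0.2680 = 15.54°.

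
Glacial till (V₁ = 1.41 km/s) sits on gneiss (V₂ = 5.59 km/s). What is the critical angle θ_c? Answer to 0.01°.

14.61°

At critical incidence the refracted ray runs along the interface (θ₂ = 90°), so sin θ_c = V₁/V₂.
θ_c = arcsin(1.41/5.59) = arcsin 0.2522 = 14.61°.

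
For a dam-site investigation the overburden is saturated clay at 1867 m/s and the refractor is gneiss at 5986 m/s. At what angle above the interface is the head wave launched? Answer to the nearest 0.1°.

At critical incidence the refracted ray runs along the interface (θ₂ = 90°), so sin θ_c = V₁/V₂.
θ_c = arcsin(1867/5986) = arcsin 0.3119 = 18.17°.
Measured from the interface: 90° − 18.17° = 71.83°.

71.8°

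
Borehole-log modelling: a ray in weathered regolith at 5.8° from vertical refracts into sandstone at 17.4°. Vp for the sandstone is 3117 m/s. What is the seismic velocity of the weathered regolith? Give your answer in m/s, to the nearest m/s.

1053 m/s

sin 5.8° = 0.1011; sin 17.4° = 0.2990.
V₁ = V₂·(sin θ₁/sin θ₂) = 3117·(0.1011/0.2990) = 1053.34 m/s.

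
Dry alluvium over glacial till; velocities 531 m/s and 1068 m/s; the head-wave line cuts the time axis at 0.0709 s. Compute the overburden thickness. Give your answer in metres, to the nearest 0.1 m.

21.7 m

h = tᵢ·V₁·V₂ / (2·√(V₂²−V₁²)).
√(V₂²−V₁²) = √(1068² − 531²) = 926.6 m/s.
h = 0.0709 s × 531 × 1068 / (2 × 926.6) = 21.70 m.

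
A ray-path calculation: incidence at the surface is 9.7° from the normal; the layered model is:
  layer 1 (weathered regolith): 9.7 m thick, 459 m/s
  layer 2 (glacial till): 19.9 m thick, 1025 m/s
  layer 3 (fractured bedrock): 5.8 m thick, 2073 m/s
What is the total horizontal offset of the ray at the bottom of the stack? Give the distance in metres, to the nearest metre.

Ray parameter p = sin 9.7° / 459 m/s = 3.6708e-04 s/m.
Layer 1: θ = 9.70°; offset = 9.7·tan 9.70° = 1.658 m.
Layer 2: sin θ = p·1025 = 0.3763 → θ = 22.10°; offset = 19.9·tan 22.10° = 8.081 m.
Layer 3: sin θ = p·2073 = 0.7610 → θ = 49.55°; offset = 5.8·tan 49.55° = 6.803 m.
Summing the layer offsets gives 16.542 m.

17 m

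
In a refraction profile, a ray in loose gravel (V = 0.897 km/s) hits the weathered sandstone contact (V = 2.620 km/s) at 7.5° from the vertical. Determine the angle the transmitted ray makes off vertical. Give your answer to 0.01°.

Snell's law: sin θ₂ = (V₂/V₁)·sin θ₁ = (2.620/0.897)·sin 7.5° = 0.3812.
θ₂ = arcsin 0.3812 = 22.41° from the normal.

22.41°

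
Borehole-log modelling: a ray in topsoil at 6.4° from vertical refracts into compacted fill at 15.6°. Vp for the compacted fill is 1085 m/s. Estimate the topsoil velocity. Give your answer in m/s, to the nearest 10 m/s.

450 m/s

sin 6.4° = 0.1115; sin 15.6° = 0.2689.
V₁ = V₂·(sin θ₁/sin θ₂) = 1085·(0.1115/0.2689) = 449.74 m/s.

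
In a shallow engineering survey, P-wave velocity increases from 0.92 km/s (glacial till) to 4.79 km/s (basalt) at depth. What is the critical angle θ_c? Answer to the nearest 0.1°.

11.1°

Critical incidence: sin θ_c = V₁/V₂ = 0.92/4.79 = 0.1921.
θ_c = arcsin 0.1921 = 11.07°.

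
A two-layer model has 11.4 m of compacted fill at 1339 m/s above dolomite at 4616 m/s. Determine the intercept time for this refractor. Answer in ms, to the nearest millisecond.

16 ms

θ_c = arcsin(V₁/V₂) = arcsin(1339/4616) = 16.86°; cos θ_c = 0.9570.
tᵢ = 2h·cos θ_c / V₁ = 2·11.4·0.9570 / 1339 = 0.01630 s.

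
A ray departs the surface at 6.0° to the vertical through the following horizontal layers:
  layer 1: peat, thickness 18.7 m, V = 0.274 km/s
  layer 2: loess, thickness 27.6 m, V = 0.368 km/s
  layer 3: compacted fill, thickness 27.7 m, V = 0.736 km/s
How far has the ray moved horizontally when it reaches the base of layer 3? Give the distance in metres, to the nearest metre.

14 m

Apply Snell's law at each interface; in layer i the horizontal offset is hᵢ·tan θᵢ.
Layer 1: θ = 6.00°; offset = 18.7·tan 6.00° = 1.965 m.
Layer 2: sin θ = 0.368·sin 6.0°/0.274 = 0.1404, θ = 8.07°; offset = 27.6·tan 8.07° = 3.913 m.
Layer 3: sin θ = 0.736·sin 6.0°/0.274 = 0.2808, θ = 16.31°; offset = 27.7·tan 16.31° = 8.104 m.
Σ offsets = 13.982 m.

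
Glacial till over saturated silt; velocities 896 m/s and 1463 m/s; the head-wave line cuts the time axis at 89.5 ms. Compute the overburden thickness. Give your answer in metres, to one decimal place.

θ_c = arcsin(896/1463) = 37.77°; cos θ_c = 0.7905.
tᵢ = 2h cos θ_c/V₁ ⇒ h = tᵢ·V₁/(2 cos θ_c) = 0.0895·896/(2·0.7905) = 50.72 m.

50.7 m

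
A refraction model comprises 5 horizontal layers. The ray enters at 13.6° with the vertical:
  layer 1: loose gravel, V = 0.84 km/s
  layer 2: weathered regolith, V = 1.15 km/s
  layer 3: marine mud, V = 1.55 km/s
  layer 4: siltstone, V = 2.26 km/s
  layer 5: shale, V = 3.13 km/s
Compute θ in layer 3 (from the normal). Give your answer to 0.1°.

Ray parameter p = sin 13.6° / 0.84 = 2.7993e-01 s/km.
sin θ_3 = p·V_3 = 2.7993e-01 × 1.55 = 0.4339.
θ_3 = arcsin 0.4339 = 25.71°.

25.7°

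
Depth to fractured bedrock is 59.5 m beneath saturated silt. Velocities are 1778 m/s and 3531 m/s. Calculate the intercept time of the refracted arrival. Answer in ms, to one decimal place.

tᵢ = 2h·√(V₂²−V₁²)/(V₁V₂).
√(V₂²−V₁²) = √(3531²−1778²) = 3050.7 m/s.
tᵢ = 2·59.5·3050.7/(1778·3531) = 0.05782 s.

57.8 ms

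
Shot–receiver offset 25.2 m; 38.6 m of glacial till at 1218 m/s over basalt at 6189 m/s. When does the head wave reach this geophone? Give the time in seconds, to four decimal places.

0.0662 s

t = x/V₂ + 2h·√(V₂²−V₁²)/(V₁V₂).
√(V₂²−V₁²) = √(6189²−1218²) = 6068.0 m/s; delay term = 2·38.6·6068.0/(1218·6189) = 0.06214 s.
t = 25.2/6189 + 0.06214 = 0.06621 s.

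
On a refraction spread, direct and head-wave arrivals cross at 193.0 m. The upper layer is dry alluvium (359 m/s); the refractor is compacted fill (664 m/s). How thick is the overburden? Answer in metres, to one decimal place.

52.7 m

x_cross = 2h·√((V₂+V₁)/(V₂−V₁)) → h = x_cross / (2·√((V₂+V₁)/(V₂−V₁))).
√((V₂+V₁)/(V₂−V₁)) = √((664+359)/(664−359)) = 1.8314.
h = 193.0 / (2·1.8314) = 52.69 m.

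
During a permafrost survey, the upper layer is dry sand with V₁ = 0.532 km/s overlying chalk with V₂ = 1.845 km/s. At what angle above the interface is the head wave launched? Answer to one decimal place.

73.2°

Critical incidence: sin θ_c = V₁/V₂ = 0.532/1.845 = 0.2883.
θ_c = arcsin 0.2883 = 16.76°.
Measured from the interface: 90° − 16.76° = 73.24°.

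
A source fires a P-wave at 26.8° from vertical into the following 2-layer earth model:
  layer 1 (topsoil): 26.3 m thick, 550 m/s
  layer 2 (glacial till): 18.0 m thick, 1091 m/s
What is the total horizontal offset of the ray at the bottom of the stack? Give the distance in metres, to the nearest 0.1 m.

Apply Snell's law at each interface; in layer i the horizontal offset is hᵢ·tan θᵢ.
Layer 1: θ = 26.80°; offset = 26.3·tan 26.80° = 13.285 m.
Layer 2: sin θ = 1091·sin 26.8°/550 = 0.8944, θ = 63.43°; offset = 18.0·tan 63.43° = 35.990 m.
Σ offsets = 49.275 m.

49.3 m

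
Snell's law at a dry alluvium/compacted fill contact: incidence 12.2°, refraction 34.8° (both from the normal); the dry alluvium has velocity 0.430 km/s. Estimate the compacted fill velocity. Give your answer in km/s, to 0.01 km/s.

1.16 km/s

Snell's law: sin 12.2°/V₁ = sin 34.8°/V₂.
V₂ = V₁·sin 34.8°/sin 12.2° = 0.430 × 2.7006 = 1.16 km/s.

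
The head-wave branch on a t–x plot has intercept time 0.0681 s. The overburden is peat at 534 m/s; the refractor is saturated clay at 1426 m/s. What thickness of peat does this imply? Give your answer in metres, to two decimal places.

θ_c = arcsin(534/1426) = 21.99°; cos θ_c = 0.9272.
tᵢ = 2h cos θ_c/V₁ ⇒ h = tᵢ·V₁/(2 cos θ_c) = 0.0681·534/(2·0.9272) = 19.61 m.

19.61 m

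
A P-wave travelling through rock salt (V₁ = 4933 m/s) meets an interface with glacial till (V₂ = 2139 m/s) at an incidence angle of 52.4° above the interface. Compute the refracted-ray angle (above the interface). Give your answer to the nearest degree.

75°

Angle from the normal: 90° − 52.4° = 37.6°.
sin θ₁/V₁ = sin θ₂/V₂ ⇒ sin θ₂ = 2139·sin 37.6°/4933 = 2139·0.6101/4933 = 0.2646.
θ₂ = sin⁻¹(0.2646) = 15.34° (from vertical).
From the interface: 90° − 15.34° = 74.66°.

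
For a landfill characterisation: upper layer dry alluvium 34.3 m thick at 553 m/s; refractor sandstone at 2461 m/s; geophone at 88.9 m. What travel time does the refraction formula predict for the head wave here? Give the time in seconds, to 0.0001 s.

0.1570 s

t = x/V₂ + 2h·√(V₂²−V₁²)/(V₁V₂).
√(V₂²−V₁²) = √(2461²−553²) = 2398.1 m/s; delay term = 2·34.3·2398.1/(553·2461) = 0.12088 s.
t = 88.9/2461 + 0.12088 = 0.15700 s.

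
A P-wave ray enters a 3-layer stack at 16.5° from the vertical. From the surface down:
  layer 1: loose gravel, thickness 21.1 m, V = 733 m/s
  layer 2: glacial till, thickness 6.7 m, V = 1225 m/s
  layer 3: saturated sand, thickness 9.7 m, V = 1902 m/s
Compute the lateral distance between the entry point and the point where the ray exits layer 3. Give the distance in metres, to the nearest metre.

Ray parameter p = sin 16.5° / 733 m/s = 3.8747e-04 s/m.
Layer 1: θ = 16.50°; offset = 21.1·tan 16.50° = 6.250 m.
Layer 2: sin θ = p·1225 = 0.4747 → θ = 28.34°; offset = 6.7·tan 28.34° = 3.613 m.
Layer 3: sin θ = p·1902 = 0.7370 → θ = 47.47°; offset = 9.7·tan 47.47° = 10.576 m.
Total horizontal offset = 20.439 m.

20 m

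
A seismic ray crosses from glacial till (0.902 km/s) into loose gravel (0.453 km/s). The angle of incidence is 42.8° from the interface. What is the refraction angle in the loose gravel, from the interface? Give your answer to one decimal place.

Convert to the normal: θ₁ = 90° − 42.8° = 47.2°.
sin θ₁/V₁ = sin θ₂/V₂ ⇒ sin θ₂ = 0.453·sin 47.2°/0.902 = 0.453·0.7337/0.902 = 0.3685.
θ₂ = sin⁻¹(0.3685) = 21.62° (from vertical).
From the interface: 90° − 21.62° = 68.38°.

68.4°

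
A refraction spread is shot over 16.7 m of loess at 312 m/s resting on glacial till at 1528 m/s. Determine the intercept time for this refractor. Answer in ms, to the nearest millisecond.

θ_c = arcsin(V₁/V₂) = arcsin(312/1528) = 11.78°; cos θ_c = 0.9789.
tᵢ = 2h·cos θ_c / V₁ = 2·16.7·0.9789 / 312 = 0.10480 s.

105 ms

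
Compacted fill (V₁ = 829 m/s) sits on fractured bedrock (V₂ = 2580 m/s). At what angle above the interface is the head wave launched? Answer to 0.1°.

At critical incidence the refracted ray runs along the interface (θ₂ = 90°), so sin θ_c = V₁/V₂.
θ_c = arcsin(829/2580) = arcsin 0.3213 = 18.74°.
Measured from the interface: 90° − 18.74° = 71.26°.

71.3°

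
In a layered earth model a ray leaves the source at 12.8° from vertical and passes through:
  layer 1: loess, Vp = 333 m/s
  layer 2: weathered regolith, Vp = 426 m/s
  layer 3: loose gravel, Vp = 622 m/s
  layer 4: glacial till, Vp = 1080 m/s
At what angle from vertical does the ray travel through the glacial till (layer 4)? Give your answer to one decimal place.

Snell's law across each interface conserves sin θ / V, so sin θ_4 = V_4·sin θ₁/V₁.
sin θ_4 = 1080 × sin 12.8° / 333 = 0.7185.
θ_4 = 45.93° from the vertical.

45.9°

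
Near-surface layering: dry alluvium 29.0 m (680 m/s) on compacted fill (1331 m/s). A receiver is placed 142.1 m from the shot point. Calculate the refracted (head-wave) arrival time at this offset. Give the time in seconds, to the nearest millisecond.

0.180 s

θ_c = arcsin(V₁/V₂) = arcsin(680/1331) = 30.72°, cos θ_c = 0.8596.
Intercept time tᵢ = 2h cos θ_c / V₁ = 2·29.0·0.8596/680 = 0.07332 s.
t = x/V₂ + tᵢ = 142.1/1331 + 0.07332 = 0.18008 s.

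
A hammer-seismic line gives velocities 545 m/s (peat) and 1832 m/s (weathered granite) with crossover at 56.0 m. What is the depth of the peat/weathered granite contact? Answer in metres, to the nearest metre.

21 m

h = (x_cross/2)·√((V₂−V₁)/(V₂+V₁)).
(V₂−V₁)/(V₂+V₁) = (1832−545)/(1832+545) = 0.5414; √ = 0.7358.
h = (56.0/2)·0.7358 = 20.60 m.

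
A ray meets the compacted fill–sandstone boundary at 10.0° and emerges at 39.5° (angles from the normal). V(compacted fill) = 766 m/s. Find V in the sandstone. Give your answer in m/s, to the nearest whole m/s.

2806 m/s

Snell's law: sin 10.0°/V₁ = sin 39.5°/V₂.
V₂ = V₁·sin 39.5°/sin 10.0° = 766 × 3.6630 = 2805.88 m/s.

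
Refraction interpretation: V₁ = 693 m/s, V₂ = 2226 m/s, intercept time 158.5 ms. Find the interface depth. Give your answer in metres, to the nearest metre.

58 m

h = tᵢ·V₁·V₂ / (2·√(V₂²−V₁²)).
√(V₂²−V₁²) = √(2226² − 693²) = 2115.4 m/s.
h = 0.1585 s × 693 × 2226 / (2 × 2115.4) = 57.79 m.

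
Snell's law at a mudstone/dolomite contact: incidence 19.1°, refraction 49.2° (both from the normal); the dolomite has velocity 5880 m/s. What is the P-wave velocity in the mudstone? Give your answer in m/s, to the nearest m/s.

Snell's law: sin 19.1°/V₁ = sin 49.2°/V₂.
V₁ = V₂·sin 19.1°/sin 49.2° = 5880 × 0.4323 = 2541.68 m/s.

2542 m/s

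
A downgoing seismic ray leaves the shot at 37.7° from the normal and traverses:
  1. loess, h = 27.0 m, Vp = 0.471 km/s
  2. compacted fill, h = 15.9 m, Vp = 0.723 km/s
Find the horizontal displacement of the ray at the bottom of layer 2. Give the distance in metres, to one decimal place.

64.2 m

Apply Snell's law at each interface; in layer i the horizontal offset is hᵢ·tan θᵢ.
Layer 1: θ = 37.70°; offset = 27.0·tan 37.70° = 20.868 m.
Layer 2: sin θ = 0.723·sin 37.7°/0.471 = 0.9387, θ = 69.84°; offset = 15.9·tan 69.84° = 43.300 m.
Σ offsets = 64.168 m.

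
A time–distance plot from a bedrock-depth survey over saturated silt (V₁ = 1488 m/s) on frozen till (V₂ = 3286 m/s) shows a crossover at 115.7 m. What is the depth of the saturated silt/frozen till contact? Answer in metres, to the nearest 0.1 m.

35.5 m

x_cross = 2h·√((V₂+V₁)/(V₂−V₁)) → h = x_cross / (2·√((V₂+V₁)/(V₂−V₁))).
√((V₂+V₁)/(V₂−V₁)) = √((3286+1488)/(3286−1488)) = 1.6295.
h = 115.7 / (2·1.6295) = 35.50 m.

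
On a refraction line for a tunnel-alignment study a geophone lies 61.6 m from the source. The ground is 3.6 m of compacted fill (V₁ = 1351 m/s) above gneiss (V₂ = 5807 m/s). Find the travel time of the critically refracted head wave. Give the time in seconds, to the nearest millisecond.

0.016 s

t = x/V₂ + 2h·√(V₂²−V₁²)/(V₁V₂).
√(V₂²−V₁²) = √(5807²−1351²) = 5647.7 m/s; delay term = 2·3.6·5647.7/(1351·5807) = 0.00518 s.
t = 61.6/5807 + 0.00518 = 0.01579 s.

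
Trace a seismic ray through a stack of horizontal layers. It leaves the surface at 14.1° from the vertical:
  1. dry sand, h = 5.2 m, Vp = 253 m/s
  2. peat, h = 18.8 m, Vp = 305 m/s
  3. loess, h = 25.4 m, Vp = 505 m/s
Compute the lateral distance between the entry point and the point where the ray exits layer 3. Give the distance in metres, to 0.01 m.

p = sin θ₁/V₁ = sin 14.1°/253 = 9.6291e-04 s/m is conserved through the stack.
Layer 1: θ = 14.10°; offset = 5.2·tan 14.10° = 1.3061 m.
Layer 2: sin θ = p·305 = 0.2937 → θ = 17.08°; offset = 18.8·tan 17.08° = 5.7760 m.
Layer 3: sin θ = p·505 = 0.4863 → θ = 29.10°; offset = 25.4·tan 29.10° = 14.1349 m.
Σ offsets = 21.2170 m.

21.22 m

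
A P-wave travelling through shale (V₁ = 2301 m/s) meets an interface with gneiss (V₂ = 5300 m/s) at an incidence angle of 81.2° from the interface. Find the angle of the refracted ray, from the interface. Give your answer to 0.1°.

Angle from the normal: 90° − 81.2° = 8.8°.
sin θ₁/V₁ = sin θ₂/V₂ ⇒ sin θ₂ = 5300·sin 8.8°/2301 = 5300·0.1530/2301 = 0.3524.
θ₂ = arcsin 0.3524 = 20.63° from the normal.
From the interface: 90° − 20.63° = 69.37°.

69.4°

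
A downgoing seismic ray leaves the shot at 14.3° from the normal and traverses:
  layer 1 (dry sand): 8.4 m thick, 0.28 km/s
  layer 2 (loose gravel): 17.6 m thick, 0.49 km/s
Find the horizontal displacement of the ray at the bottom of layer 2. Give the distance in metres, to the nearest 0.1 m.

10.6 m

p = sin θ₁/V₁ = sin 14.3°/0.28 = 8.8214e-01 s/km is conserved through the stack.
Layer 1: θ = 14.30°; offset = 8.4·tan 14.30° = 2.141 m.
Layer 2: sin θ = p·0.49 = 0.4322 → θ = 25.61°; offset = 17.6·tan 25.61° = 8.436 m.
Summing the layer offsets gives 10.578 m.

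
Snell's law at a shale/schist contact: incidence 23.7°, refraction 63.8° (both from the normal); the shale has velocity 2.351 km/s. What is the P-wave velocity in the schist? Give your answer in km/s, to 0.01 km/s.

Snell's law: sin 23.7°/V₁ = sin 63.8°/V₂.
V₂ = V₁·sin 63.8°/sin 23.7° = 2.351 × 2.2323 = 5.25 km/s.

5.25 km/s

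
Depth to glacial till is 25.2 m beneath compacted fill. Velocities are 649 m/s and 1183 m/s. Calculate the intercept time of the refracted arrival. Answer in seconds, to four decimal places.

0.0649 s

tᵢ = 2h·√(V₂²−V₁²)/(V₁V₂).
√(V₂²−V₁²) = √(1183²−649²) = 989.1 m/s.
tᵢ = 2·25.2·989.1/(649·1183) = 0.06493 s.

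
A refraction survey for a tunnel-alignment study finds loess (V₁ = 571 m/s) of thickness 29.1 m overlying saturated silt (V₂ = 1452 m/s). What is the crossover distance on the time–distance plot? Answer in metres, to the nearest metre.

x_cross = 2h·√((V₂+V₁)/(V₂−V₁)).
(V₂+V₁)/(V₂−V₁) = (1452+571)/(1452−571) = 2.2963; √ = 1.5153.
x_cross = 2·29.1·1.5153 = 88.19 m.

88 m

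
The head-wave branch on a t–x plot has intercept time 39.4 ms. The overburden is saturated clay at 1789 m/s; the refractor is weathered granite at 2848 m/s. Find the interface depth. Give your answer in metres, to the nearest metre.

h = tᵢ·V₁·V₂ / (2·√(V₂²−V₁²)).
√(V₂²−V₁²) = √(2848² − 1789²) = 2216.0 m/s.
h = 0.0394 s × 1789 × 2848 / (2 × 2216.0) = 45.29 m.

45 m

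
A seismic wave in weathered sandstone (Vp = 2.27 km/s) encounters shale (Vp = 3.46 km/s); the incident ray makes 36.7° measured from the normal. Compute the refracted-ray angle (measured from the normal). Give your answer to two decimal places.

Snell's law: sin θ₂ = (V₂/V₁)·sin θ₁ = (3.46/2.27)·sin 36.7° = 0.9109.
θ₂ = arcsin 0.9109 = 65.63° from the normal.

65.63°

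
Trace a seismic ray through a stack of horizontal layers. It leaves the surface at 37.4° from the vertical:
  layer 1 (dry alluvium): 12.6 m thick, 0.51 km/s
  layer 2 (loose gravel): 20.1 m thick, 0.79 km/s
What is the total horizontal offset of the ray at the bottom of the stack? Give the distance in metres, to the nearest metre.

p = sin θ₁/V₁ = sin 37.4°/0.51 = 1.1909e+00 s/km is conserved through the stack.
Layer 1: θ = 37.40°; offset = 12.6·tan 37.40° = 9.633 m.
Layer 2: sin θ = p·0.79 = 0.9408 → θ = 70.19°; offset = 20.1·tan 70.19° = 55.807 m.
Σ offsets = 65.441 m.

65 m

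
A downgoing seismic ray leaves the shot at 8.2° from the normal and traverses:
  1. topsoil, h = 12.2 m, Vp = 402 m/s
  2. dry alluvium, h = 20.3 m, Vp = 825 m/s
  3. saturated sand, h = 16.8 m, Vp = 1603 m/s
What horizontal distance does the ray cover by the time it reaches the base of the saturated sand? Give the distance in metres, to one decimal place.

19.6 m

p = sin θ₁/V₁ = sin 8.2°/402 = 3.5480e-04 s/m is conserved through the stack.
Layer 1: θ = 8.20°; offset = 12.2·tan 8.20° = 1.758 m.
Layer 2: sin θ = p·825 = 0.2927 → θ = 17.02°; offset = 20.3·tan 17.02° = 6.214 m.
Layer 3: sin θ = p·1603 = 0.5687 → θ = 34.66°; offset = 16.8·tan 34.66° = 11.617 m.
Total horizontal offset = 19.589 m.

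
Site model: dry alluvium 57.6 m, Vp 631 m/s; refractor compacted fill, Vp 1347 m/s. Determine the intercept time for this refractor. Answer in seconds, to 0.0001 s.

0.1613 s

tᵢ = 2h·√(V₂²−V₁²)/(V₁V₂).
√(V₂²−V₁²) = √(1347²−631²) = 1190.1 m/s.
tᵢ = 2·57.6·1190.1/(631·1347) = 0.16130 s.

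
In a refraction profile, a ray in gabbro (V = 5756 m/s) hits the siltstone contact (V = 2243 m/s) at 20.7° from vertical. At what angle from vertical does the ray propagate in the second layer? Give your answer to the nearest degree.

8°

Snell's law: sin θ₂ = (V₂/V₁)·sin θ₁ = (2243/5756)·sin 20.7° = 0.1377.
θ₂ = sin⁻¹(0.1377) = 7.92° (from vertical).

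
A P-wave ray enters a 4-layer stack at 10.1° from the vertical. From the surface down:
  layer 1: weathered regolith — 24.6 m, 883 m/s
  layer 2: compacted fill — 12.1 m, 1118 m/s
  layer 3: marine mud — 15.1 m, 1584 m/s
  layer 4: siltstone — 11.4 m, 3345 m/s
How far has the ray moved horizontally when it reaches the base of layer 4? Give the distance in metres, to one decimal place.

Apply Snell's law at each interface; in layer i the horizontal offset is hᵢ·tan θᵢ.
Layer 1: θ = 10.10°; offset = 24.6·tan 10.10° = 4.382 m.
Layer 2: sin θ = 1118·sin 10.1°/883 = 0.2220, θ = 12.83°; offset = 12.1·tan 12.83° = 2.755 m.
Layer 3: sin θ = 1584·sin 10.1°/883 = 0.3146, θ = 18.34°; offset = 15.1·tan 18.34° = 5.004 m.
Layer 4: sin θ = 3345·sin 10.1°/883 = 0.6643, θ = 41.63°; offset = 11.4·tan 41.63° = 10.132 m.
Σ offsets = 22.274 m.

22.3 m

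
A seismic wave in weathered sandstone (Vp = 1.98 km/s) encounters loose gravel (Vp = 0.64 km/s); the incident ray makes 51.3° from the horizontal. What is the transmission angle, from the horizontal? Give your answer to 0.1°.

78.3°

Convert to the normal: θ₁ = 90° − 51.3° = 38.7°.
Snell's law: sin θ₂ = (V₂/V₁)·sin θ₁ = (0.64/1.98)·sin 38.7° = 0.2021.
θ₂ = arcsin 0.2021 = 11.66° from the normal.
From the interface: 90° − 11.66° = 78.34°.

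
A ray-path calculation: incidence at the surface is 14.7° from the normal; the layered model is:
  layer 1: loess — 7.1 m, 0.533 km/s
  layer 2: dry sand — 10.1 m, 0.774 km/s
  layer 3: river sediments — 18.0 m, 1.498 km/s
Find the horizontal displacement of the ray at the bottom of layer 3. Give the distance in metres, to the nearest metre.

Ray parameter p = sin 14.7° / 0.533 km/s = 4.7609e-01 s/km.
Layer 1: θ = 14.70°; offset = 7.1·tan 14.70° = 1.863 m.
Layer 2: sin θ = p·0.774 = 0.3685 → θ = 21.62°; offset = 10.1·tan 21.62° = 4.004 m.
Layer 3: sin θ = p·1.498 = 0.7132 → θ = 45.49°; offset = 18.0·tan 45.49° = 18.314 m.
Total horizontal offset = 24.180 m.

24 m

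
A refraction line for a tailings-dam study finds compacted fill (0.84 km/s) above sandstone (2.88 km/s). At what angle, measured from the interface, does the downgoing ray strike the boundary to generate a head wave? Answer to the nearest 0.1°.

73.0°

Critical incidence: sin θ_c = V₁/V₂ = 0.84/2.88 = 0.2917.
θ_c = arcsin 0.2917 = 16.96°.
Measured from the interface: 90° − 16.96° = 73.04°.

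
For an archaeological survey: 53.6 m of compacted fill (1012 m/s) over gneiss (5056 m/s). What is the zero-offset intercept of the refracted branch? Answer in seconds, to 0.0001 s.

tᵢ = 2h·√(V₂²−V₁²)/(V₁V₂).
√(V₂²−V₁²) = √(5056²−1012²) = 4953.7 m/s.
tᵢ = 2·53.6·4953.7/(1012·5056) = 0.10379 s.

0.1038 s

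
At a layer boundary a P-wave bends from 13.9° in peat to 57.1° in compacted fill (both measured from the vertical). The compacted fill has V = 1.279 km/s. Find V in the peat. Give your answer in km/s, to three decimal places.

0.366 km/s

Snell's law: sin 13.9°/V₁ = sin 57.1°/V₂.
V₁ = V₂·sin 13.9°/sin 57.1° = 1.279 × 0.2861 = 0.366 km/s.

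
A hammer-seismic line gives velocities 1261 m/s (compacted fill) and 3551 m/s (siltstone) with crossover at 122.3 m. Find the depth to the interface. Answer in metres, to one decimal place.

h = (x_cross/2)·√((V₂−V₁)/(V₂+V₁)).
(V₂−V₁)/(V₂+V₁) = (3551−1261)/(3551+1261) = 0.4759; √ = 0.6899.
h = (122.3/2)·0.6899 = 42.18 m.

42.2 m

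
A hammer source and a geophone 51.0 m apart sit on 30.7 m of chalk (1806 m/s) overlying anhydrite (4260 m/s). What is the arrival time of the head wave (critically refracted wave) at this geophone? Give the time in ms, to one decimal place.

42.8 ms

θ_c = arcsin(V₁/V₂) = arcsin(1806/4260) = 25.08°, cos θ_c = 0.9057.
Intercept time tᵢ = 2h cos θ_c / V₁ = 2·30.7·0.9057/1806 = 0.03079 s.
t = x/V₂ + tᵢ = 51.0/4260 + 0.03079 = 0.04276 s.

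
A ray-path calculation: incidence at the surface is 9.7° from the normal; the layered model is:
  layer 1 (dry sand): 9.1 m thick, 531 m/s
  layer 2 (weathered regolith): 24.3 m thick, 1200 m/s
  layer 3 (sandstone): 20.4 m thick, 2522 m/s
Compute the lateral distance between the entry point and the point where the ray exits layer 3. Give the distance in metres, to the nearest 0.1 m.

38.8 m

p = sin θ₁/V₁ = sin 9.7°/531 = 3.1731e-04 s/m is conserved through the stack.
Layer 1: θ = 9.70°; offset = 9.1·tan 9.70° = 1.555 m.
Layer 2: sin θ = p·1200 = 0.3808 → θ = 22.38°; offset = 24.3·tan 22.38° = 10.006 m.
Layer 3: sin θ = p·2522 = 0.8002 → θ = 53.15°; offset = 20.4·tan 53.15° = 27.223 m.
Total horizontal offset = 38.785 m.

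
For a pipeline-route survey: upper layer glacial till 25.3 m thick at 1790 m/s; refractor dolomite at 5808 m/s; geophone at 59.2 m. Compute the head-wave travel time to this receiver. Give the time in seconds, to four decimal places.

0.0371 s

t = x/V₂ + 2h·√(V₂²−V₁²)/(V₁V₂).
√(V₂²−V₁²) = √(5808²−1790²) = 5525.3 m/s; delay term = 2·25.3·5525.3/(1790·5808) = 0.02689 s.
t = 59.2/5808 + 0.02689 = 0.03708 s.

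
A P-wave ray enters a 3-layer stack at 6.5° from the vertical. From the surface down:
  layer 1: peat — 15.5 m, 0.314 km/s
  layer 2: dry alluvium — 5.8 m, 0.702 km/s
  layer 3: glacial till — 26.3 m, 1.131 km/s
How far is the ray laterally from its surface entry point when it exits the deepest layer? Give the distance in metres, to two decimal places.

Ray parameter p = sin 6.5° / 0.314 km/s = 3.6052e-01 s/km.
Layer 1: θ = 6.50°; offset = 15.5·tan 6.50° = 1.7660 m.
Layer 2: sin θ = p·0.702 = 0.2531 → θ = 14.66°; offset = 5.8·tan 14.66° = 1.5173 m.
Layer 3: sin θ = p·1.131 = 0.4077 → θ = 24.06°; offset = 26.3·tan 24.06° = 11.7444 m.
Summing the layer offsets gives 15.0277 m.

15.03 m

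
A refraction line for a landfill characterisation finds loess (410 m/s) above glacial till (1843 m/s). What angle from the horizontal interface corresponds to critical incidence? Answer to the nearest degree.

77°

At critical incidence the refracted ray runs along the interface (θ₂ = 90°), so sin θ_c = V₁/V₂.
θ_c = arcsin(410/1843) = arcsin 0.2225 = 12.85°.
Measured from the interface: 90° − 12.85° = 77.15°.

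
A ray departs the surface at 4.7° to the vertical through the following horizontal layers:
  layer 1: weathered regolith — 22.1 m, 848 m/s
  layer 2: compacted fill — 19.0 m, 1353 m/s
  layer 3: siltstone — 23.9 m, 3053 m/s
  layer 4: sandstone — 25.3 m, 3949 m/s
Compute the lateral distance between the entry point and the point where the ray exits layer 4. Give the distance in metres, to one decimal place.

p = sin θ₁/V₁ = sin 4.7°/848 = 9.6626e-05 s/m is conserved through the stack.
Layer 1: θ = 4.70°; offset = 22.1·tan 4.70° = 1.817 m.
Layer 2: sin θ = p·1353 = 0.1307 → θ = 7.51°; offset = 19.0·tan 7.51° = 2.505 m.
Layer 3: sin θ = p·3053 = 0.2950 → θ = 17.16°; offset = 23.9·tan 17.16° = 7.379 m.
Layer 4: sin θ = p·3949 = 0.3816 → θ = 22.43°; offset = 25.3·tan 22.43° = 10.444 m.
Total horizontal offset = 22.145 m.

22.1 m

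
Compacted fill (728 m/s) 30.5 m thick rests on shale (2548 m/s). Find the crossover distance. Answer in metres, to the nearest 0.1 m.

θ_c = arcsin(728/2548) = 16.60°, so cos θ_c = 0.9583 and tᵢ = 2h cos θ_c/V₁ = 0.0803 s.
At crossover x/V₁ = x/V₂ + tᵢ ⇒ x = tᵢ/(1/V₁ − 1/V₂) = 0.08030/(1.3736e-03 − 3.9246e-04) = 81.84 m.

81.8 m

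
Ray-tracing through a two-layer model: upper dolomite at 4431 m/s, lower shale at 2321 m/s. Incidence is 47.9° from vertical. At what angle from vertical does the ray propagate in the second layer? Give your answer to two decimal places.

22.87°

sin θ₁/V₁ = sin θ₂/V₂ ⇒ sin θ₂ = 2321·sin 47.9°/4431 = 2321·0.7420/4431 = 0.3887.
θ₂ = sin⁻¹(0.3887) = 22.87° (from vertical).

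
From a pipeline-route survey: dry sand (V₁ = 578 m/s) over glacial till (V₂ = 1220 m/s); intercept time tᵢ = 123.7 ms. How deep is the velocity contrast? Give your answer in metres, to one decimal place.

40.6 m

h = tᵢ·V₁·V₂ / (2·√(V₂²−V₁²)).
√(V₂²−V₁²) = √(1220² − 578²) = 1074.4 m/s.
h = 0.1237 s × 578 × 1220 / (2 × 1074.4) = 40.59 m.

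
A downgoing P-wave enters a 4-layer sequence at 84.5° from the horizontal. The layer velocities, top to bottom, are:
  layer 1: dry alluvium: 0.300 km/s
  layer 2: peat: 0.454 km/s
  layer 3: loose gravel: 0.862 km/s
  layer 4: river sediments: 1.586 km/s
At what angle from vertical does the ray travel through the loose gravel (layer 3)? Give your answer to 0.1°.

From the normal: θ₁ = 90° − 84.5° = 5.5°.
Snell's law across each interface conserves sin θ / V, so sin θ_3 = V_3·sin θ₁/V₁.
sin θ_3 = 0.862 × sin 5.5° / 0.300 = 0.2754.
θ_3 = 15.99° from the vertical.

16.0°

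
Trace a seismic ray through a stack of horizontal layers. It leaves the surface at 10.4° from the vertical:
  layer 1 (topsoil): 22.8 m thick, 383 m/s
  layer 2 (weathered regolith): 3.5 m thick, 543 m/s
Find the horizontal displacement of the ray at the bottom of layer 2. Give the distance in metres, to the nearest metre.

Apply Snell's law at each interface; in layer i the horizontal offset is hᵢ·tan θᵢ.
Layer 1: θ = 10.40°; offset = 22.8·tan 10.40° = 4.185 m.
Layer 2: sin θ = 543·sin 10.4°/383 = 0.2559, θ = 14.83°; offset = 3.5·tan 14.83° = 0.927 m.
Total horizontal offset = 5.111 m.

5 m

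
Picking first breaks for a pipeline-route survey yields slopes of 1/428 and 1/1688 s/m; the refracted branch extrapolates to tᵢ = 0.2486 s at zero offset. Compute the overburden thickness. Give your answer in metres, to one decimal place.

55.0 m

θ_c = arcsin(428/1688) = 14.69°; cos θ_c = 0.9673.
tᵢ = 2h cos θ_c/V₁ ⇒ h = tᵢ·V₁/(2 cos θ_c) = 0.2486·428/(2·0.9673) = 55.00 m.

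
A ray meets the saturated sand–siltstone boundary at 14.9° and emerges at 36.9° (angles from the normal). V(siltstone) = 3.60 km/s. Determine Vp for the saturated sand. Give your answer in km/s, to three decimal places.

Snell's law: sin 14.9°/V₁ = sin 36.9°/V₂.
V₁ = V₂·sin 14.9°/sin 36.9° = 3.60 × 0.4283 = 1.542 km/s.

1.542 km/s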